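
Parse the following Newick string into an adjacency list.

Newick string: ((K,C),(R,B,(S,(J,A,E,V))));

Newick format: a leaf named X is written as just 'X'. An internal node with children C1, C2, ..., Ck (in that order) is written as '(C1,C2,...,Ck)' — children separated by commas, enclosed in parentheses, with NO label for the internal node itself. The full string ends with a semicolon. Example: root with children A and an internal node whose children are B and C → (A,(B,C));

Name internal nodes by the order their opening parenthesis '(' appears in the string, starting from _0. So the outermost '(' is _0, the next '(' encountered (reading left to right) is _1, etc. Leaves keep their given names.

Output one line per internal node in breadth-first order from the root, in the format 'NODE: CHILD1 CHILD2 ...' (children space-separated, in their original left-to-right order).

Input: ((K,C),(R,B,(S,(J,A,E,V))));
Scanning left-to-right, naming '(' by encounter order:
  pos 0: '(' -> open internal node _0 (depth 1)
  pos 1: '(' -> open internal node _1 (depth 2)
  pos 5: ')' -> close internal node _1 (now at depth 1)
  pos 7: '(' -> open internal node _2 (depth 2)
  pos 12: '(' -> open internal node _3 (depth 3)
  pos 15: '(' -> open internal node _4 (depth 4)
  pos 23: ')' -> close internal node _4 (now at depth 3)
  pos 24: ')' -> close internal node _3 (now at depth 2)
  pos 25: ')' -> close internal node _2 (now at depth 1)
  pos 26: ')' -> close internal node _0 (now at depth 0)
Total internal nodes: 5
BFS adjacency from root:
  _0: _1 _2
  _1: K C
  _2: R B _3
  _3: S _4
  _4: J A E V

Answer: _0: _1 _2
_1: K C
_2: R B _3
_3: S _4
_4: J A E V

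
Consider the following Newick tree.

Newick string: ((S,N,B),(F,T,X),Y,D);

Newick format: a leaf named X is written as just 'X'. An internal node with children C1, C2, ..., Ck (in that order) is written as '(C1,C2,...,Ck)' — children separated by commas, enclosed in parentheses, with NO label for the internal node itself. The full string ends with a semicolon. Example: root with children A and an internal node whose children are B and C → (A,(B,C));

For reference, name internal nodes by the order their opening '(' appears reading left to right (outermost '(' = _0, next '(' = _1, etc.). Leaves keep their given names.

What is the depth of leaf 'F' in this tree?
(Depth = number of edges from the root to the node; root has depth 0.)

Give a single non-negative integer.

Newick: ((S,N,B),(F,T,X),Y,D);
Naming internals by '(' encounter order: outermost '(' = _0, next = _1, ...
Query node: F
Path from root: _0 -> _2 -> F
Depth of F: 2 (number of edges from root)

Answer: 2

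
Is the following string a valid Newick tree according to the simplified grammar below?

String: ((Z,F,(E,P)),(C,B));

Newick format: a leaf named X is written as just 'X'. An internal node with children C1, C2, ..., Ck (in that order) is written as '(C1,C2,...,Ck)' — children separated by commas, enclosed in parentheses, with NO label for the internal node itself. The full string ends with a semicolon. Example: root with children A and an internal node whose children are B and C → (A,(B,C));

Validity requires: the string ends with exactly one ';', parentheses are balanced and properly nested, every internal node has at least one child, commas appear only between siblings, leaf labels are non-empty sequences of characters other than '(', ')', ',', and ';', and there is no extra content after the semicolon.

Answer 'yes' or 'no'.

Input: ((Z,F,(E,P)),(C,B));
Paren balance: 4 '(' vs 4 ')' OK
Ends with single ';': True
Full parse: OK
Valid: True

Answer: yes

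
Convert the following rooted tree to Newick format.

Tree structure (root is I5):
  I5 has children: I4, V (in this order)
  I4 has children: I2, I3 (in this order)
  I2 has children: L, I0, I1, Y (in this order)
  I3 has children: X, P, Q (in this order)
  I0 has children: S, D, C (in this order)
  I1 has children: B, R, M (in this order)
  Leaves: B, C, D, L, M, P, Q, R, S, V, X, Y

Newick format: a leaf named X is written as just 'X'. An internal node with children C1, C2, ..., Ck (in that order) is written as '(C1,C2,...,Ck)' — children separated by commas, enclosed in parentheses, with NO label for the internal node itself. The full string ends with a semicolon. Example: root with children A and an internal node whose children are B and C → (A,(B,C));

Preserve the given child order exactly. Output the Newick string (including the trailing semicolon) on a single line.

internal I5 with children ['I4', 'V']
  internal I4 with children ['I2', 'I3']
    internal I2 with children ['L', 'I0', 'I1', 'Y']
      leaf 'L' → 'L'
      internal I0 with children ['S', 'D', 'C']
        leaf 'S' → 'S'
        leaf 'D' → 'D'
        leaf 'C' → 'C'
      → '(S,D,C)'
      internal I1 with children ['B', 'R', 'M']
        leaf 'B' → 'B'
        leaf 'R' → 'R'
        leaf 'M' → 'M'
      → '(B,R,M)'
      leaf 'Y' → 'Y'
    → '(L,(S,D,C),(B,R,M),Y)'
    internal I3 with children ['X', 'P', 'Q']
      leaf 'X' → 'X'
      leaf 'P' → 'P'
      leaf 'Q' → 'Q'
    → '(X,P,Q)'
  → '((L,(S,D,C),(B,R,M),Y),(X,P,Q))'
  leaf 'V' → 'V'
→ '(((L,(S,D,C),(B,R,M),Y),(X,P,Q)),V)'
Final: (((L,(S,D,C),(B,R,M),Y),(X,P,Q)),V);

Answer: (((L,(S,D,C),(B,R,M),Y),(X,P,Q)),V);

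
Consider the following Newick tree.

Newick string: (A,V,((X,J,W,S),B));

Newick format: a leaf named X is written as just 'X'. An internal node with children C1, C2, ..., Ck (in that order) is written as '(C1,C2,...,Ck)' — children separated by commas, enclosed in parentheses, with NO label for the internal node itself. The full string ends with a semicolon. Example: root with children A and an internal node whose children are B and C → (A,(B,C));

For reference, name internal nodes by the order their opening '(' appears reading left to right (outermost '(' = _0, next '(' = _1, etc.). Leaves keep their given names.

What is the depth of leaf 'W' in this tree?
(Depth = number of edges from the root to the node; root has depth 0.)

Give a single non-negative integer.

Answer: 3

Derivation:
Newick: (A,V,((X,J,W,S),B));
Naming internals by '(' encounter order: outermost '(' = _0, next = _1, ...
Query node: W
Path from root: _0 -> _1 -> _2 -> W
Depth of W: 3 (number of edges from root)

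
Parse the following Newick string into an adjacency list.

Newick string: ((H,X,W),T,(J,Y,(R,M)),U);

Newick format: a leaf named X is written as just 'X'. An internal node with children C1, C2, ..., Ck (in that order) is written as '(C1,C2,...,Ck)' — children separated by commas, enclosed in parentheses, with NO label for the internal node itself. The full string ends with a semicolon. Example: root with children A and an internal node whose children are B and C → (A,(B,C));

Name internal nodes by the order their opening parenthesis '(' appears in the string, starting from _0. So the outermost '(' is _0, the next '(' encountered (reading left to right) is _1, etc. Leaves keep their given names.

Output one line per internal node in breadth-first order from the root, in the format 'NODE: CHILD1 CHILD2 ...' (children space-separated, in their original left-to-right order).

Answer: _0: _1 T _2 U
_1: H X W
_2: J Y _3
_3: R M

Derivation:
Input: ((H,X,W),T,(J,Y,(R,M)),U);
Scanning left-to-right, naming '(' by encounter order:
  pos 0: '(' -> open internal node _0 (depth 1)
  pos 1: '(' -> open internal node _1 (depth 2)
  pos 7: ')' -> close internal node _1 (now at depth 1)
  pos 11: '(' -> open internal node _2 (depth 2)
  pos 16: '(' -> open internal node _3 (depth 3)
  pos 20: ')' -> close internal node _3 (now at depth 2)
  pos 21: ')' -> close internal node _2 (now at depth 1)
  pos 24: ')' -> close internal node _0 (now at depth 0)
Total internal nodes: 4
BFS adjacency from root:
  _0: _1 T _2 U
  _1: H X W
  _2: J Y _3
  _3: R M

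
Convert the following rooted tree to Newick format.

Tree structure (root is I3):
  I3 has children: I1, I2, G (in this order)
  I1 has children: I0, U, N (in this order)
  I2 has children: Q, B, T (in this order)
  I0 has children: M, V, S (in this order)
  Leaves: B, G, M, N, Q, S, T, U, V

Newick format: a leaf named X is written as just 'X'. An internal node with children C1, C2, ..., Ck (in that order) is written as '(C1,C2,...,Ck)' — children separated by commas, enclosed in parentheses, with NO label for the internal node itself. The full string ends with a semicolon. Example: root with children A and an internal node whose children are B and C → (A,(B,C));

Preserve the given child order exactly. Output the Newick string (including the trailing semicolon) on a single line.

internal I3 with children ['I1', 'I2', 'G']
  internal I1 with children ['I0', 'U', 'N']
    internal I0 with children ['M', 'V', 'S']
      leaf 'M' → 'M'
      leaf 'V' → 'V'
      leaf 'S' → 'S'
    → '(M,V,S)'
    leaf 'U' → 'U'
    leaf 'N' → 'N'
  → '((M,V,S),U,N)'
  internal I2 with children ['Q', 'B', 'T']
    leaf 'Q' → 'Q'
    leaf 'B' → 'B'
    leaf 'T' → 'T'
  → '(Q,B,T)'
  leaf 'G' → 'G'
→ '(((M,V,S),U,N),(Q,B,T),G)'
Final: (((M,V,S),U,N),(Q,B,T),G);

Answer: (((M,V,S),U,N),(Q,B,T),G);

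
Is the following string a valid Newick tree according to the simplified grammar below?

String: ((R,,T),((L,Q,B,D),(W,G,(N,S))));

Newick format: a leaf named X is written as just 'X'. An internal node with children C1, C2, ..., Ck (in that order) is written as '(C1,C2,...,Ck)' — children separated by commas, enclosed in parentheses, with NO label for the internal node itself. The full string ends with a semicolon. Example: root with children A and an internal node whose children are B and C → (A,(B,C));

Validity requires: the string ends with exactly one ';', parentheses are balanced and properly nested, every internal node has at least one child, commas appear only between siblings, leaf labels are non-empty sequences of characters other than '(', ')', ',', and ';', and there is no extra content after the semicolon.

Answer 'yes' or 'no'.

Input: ((R,,T),((L,Q,B,D),(W,G,(N,S))));
Paren balance: 6 '(' vs 6 ')' OK
Ends with single ';': True
Full parse: FAILS (empty leaf label at pos 4)
Valid: False

Answer: no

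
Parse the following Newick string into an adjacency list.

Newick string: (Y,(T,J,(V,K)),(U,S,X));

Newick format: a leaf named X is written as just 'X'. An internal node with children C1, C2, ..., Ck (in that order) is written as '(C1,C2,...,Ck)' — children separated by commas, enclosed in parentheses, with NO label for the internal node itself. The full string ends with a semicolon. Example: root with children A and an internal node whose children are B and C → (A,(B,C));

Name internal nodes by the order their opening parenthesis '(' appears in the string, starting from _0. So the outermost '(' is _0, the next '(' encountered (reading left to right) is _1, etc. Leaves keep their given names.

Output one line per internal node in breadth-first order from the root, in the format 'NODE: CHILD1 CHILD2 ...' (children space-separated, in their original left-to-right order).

Input: (Y,(T,J,(V,K)),(U,S,X));
Scanning left-to-right, naming '(' by encounter order:
  pos 0: '(' -> open internal node _0 (depth 1)
  pos 3: '(' -> open internal node _1 (depth 2)
  pos 8: '(' -> open internal node _2 (depth 3)
  pos 12: ')' -> close internal node _2 (now at depth 2)
  pos 13: ')' -> close internal node _1 (now at depth 1)
  pos 15: '(' -> open internal node _3 (depth 2)
  pos 21: ')' -> close internal node _3 (now at depth 1)
  pos 22: ')' -> close internal node _0 (now at depth 0)
Total internal nodes: 4
BFS adjacency from root:
  _0: Y _1 _3
  _1: T J _2
  _3: U S X
  _2: V K

Answer: _0: Y _1 _3
_1: T J _2
_3: U S X
_2: V K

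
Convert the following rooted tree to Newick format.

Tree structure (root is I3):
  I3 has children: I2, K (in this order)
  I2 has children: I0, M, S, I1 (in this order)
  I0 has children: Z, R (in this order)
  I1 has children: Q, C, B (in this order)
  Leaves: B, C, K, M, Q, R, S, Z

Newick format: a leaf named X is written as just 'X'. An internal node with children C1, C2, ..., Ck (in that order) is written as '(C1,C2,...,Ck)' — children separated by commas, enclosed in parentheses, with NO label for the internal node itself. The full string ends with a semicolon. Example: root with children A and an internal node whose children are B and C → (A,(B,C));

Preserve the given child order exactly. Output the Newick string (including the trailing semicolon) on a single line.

internal I3 with children ['I2', 'K']
  internal I2 with children ['I0', 'M', 'S', 'I1']
    internal I0 with children ['Z', 'R']
      leaf 'Z' → 'Z'
      leaf 'R' → 'R'
    → '(Z,R)'
    leaf 'M' → 'M'
    leaf 'S' → 'S'
    internal I1 with children ['Q', 'C', 'B']
      leaf 'Q' → 'Q'
      leaf 'C' → 'C'
      leaf 'B' → 'B'
    → '(Q,C,B)'
  → '((Z,R),M,S,(Q,C,B))'
  leaf 'K' → 'K'
→ '(((Z,R),M,S,(Q,C,B)),K)'
Final: (((Z,R),M,S,(Q,C,B)),K);

Answer: (((Z,R),M,S,(Q,C,B)),K);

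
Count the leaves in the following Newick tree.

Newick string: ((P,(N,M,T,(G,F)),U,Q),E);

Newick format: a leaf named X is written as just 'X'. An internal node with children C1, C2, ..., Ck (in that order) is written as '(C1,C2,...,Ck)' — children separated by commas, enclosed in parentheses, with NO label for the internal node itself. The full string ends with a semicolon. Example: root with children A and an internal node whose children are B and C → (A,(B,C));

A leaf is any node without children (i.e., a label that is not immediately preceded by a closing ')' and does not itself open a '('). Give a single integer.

Newick: ((P,(N,M,T,(G,F)),U,Q),E);
Scan left-to-right; a leaf is any maximal label run not followed by '(':
  pos 2: leaf 'P' → count = 1
  pos 5: leaf 'N' → count = 2
  pos 7: leaf 'M' → count = 3
  pos 9: leaf 'T' → count = 4
  pos 12: leaf 'G' → count = 5
  pos 14: leaf 'F' → count = 6
  pos 18: leaf 'U' → count = 7
  pos 20: leaf 'Q' → count = 8
  pos 23: leaf 'E' → count = 9
Total leaves: 9

Answer: 9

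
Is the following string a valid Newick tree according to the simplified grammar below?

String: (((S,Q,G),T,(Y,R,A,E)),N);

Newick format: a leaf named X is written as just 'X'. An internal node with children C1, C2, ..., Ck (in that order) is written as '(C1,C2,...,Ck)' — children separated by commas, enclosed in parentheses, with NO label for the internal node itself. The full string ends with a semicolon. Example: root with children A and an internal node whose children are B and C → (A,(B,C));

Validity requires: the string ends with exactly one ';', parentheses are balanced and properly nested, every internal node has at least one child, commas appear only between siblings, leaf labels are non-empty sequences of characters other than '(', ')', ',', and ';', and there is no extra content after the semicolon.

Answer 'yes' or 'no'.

Answer: yes

Derivation:
Input: (((S,Q,G),T,(Y,R,A,E)),N);
Paren balance: 4 '(' vs 4 ')' OK
Ends with single ';': True
Full parse: OK
Valid: True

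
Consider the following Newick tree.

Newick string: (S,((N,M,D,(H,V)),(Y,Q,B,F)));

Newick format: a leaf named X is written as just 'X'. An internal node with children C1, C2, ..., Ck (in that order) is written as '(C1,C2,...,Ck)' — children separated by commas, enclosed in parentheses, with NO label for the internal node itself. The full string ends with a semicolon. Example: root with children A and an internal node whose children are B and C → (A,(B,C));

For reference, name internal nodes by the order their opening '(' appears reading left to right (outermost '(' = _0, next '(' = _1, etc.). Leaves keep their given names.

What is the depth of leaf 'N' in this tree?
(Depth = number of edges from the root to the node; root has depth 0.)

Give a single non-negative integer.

Newick: (S,((N,M,D,(H,V)),(Y,Q,B,F)));
Naming internals by '(' encounter order: outermost '(' = _0, next = _1, ...
Query node: N
Path from root: _0 -> _1 -> _2 -> N
Depth of N: 3 (number of edges from root)

Answer: 3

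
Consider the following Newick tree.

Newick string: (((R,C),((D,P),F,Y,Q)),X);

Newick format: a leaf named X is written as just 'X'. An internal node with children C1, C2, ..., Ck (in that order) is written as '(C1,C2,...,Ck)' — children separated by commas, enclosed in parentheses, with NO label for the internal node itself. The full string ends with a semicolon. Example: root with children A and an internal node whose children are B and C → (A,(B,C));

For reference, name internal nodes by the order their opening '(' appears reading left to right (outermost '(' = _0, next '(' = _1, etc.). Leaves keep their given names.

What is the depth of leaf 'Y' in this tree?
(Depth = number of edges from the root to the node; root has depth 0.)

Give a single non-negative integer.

Answer: 3

Derivation:
Newick: (((R,C),((D,P),F,Y,Q)),X);
Naming internals by '(' encounter order: outermost '(' = _0, next = _1, ...
Query node: Y
Path from root: _0 -> _1 -> _3 -> Y
Depth of Y: 3 (number of edges from root)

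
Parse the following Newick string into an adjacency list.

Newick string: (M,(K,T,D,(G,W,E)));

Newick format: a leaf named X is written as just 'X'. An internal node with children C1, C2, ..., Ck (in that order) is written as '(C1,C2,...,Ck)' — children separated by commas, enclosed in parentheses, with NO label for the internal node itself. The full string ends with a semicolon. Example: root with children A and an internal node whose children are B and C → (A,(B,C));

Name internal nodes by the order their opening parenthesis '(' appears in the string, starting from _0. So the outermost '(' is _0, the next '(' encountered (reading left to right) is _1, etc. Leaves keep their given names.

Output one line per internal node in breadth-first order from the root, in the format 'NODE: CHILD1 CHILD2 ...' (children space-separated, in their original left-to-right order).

Answer: _0: M _1
_1: K T D _2
_2: G W E

Derivation:
Input: (M,(K,T,D,(G,W,E)));
Scanning left-to-right, naming '(' by encounter order:
  pos 0: '(' -> open internal node _0 (depth 1)
  pos 3: '(' -> open internal node _1 (depth 2)
  pos 10: '(' -> open internal node _2 (depth 3)
  pos 16: ')' -> close internal node _2 (now at depth 2)
  pos 17: ')' -> close internal node _1 (now at depth 1)
  pos 18: ')' -> close internal node _0 (now at depth 0)
Total internal nodes: 3
BFS adjacency from root:
  _0: M _1
  _1: K T D _2
  _2: G W E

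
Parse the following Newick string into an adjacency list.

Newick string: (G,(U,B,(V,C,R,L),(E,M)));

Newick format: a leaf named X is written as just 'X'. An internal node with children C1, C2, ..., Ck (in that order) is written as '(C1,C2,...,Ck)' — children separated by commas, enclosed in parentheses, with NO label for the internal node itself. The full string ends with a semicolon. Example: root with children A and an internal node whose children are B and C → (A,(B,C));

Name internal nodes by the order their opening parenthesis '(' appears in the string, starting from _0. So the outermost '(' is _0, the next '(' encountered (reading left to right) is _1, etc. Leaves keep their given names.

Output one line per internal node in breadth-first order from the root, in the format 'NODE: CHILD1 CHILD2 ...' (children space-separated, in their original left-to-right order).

Input: (G,(U,B,(V,C,R,L),(E,M)));
Scanning left-to-right, naming '(' by encounter order:
  pos 0: '(' -> open internal node _0 (depth 1)
  pos 3: '(' -> open internal node _1 (depth 2)
  pos 8: '(' -> open internal node _2 (depth 3)
  pos 16: ')' -> close internal node _2 (now at depth 2)
  pos 18: '(' -> open internal node _3 (depth 3)
  pos 22: ')' -> close internal node _3 (now at depth 2)
  pos 23: ')' -> close internal node _1 (now at depth 1)
  pos 24: ')' -> close internal node _0 (now at depth 0)
Total internal nodes: 4
BFS adjacency from root:
  _0: G _1
  _1: U B _2 _3
  _2: V C R L
  _3: E M

Answer: _0: G _1
_1: U B _2 _3
_2: V C R L
_3: E M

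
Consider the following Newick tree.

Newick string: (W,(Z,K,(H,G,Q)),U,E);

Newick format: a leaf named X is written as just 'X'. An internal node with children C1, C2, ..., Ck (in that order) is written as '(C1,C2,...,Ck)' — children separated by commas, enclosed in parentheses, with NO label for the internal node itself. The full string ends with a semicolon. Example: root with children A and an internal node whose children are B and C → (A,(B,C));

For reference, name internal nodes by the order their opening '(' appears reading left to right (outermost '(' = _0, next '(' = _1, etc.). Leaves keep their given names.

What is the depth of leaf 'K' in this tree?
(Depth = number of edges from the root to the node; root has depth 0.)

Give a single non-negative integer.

Newick: (W,(Z,K,(H,G,Q)),U,E);
Naming internals by '(' encounter order: outermost '(' = _0, next = _1, ...
Query node: K
Path from root: _0 -> _1 -> K
Depth of K: 2 (number of edges from root)

Answer: 2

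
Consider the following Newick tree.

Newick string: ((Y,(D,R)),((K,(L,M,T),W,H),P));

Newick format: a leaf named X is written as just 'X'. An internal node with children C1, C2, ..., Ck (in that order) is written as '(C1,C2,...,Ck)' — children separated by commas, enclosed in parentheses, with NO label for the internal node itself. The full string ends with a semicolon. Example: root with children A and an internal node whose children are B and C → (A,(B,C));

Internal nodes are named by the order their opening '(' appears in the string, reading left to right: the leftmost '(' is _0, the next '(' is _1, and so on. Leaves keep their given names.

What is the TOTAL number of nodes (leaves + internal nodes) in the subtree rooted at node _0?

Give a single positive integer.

Answer: 16

Derivation:
Newick: ((Y,(D,R)),((K,(L,M,T),W,H),P));
Locate _0: it is the '(' at position 0 (the 1st '(' reading left to right).
Query: subtree rooted at _0
_0: subtree_size = 1 + 15
  _1: subtree_size = 1 + 4
    Y: subtree_size = 1 + 0
    _2: subtree_size = 1 + 2
      D: subtree_size = 1 + 0
      R: subtree_size = 1 + 0
  _3: subtree_size = 1 + 9
    _4: subtree_size = 1 + 7
      K: subtree_size = 1 + 0
      _5: subtree_size = 1 + 3
        L: subtree_size = 1 + 0
        M: subtree_size = 1 + 0
        T: subtree_size = 1 + 0
      W: subtree_size = 1 + 0
      H: subtree_size = 1 + 0
    P: subtree_size = 1 + 0
Total subtree size of _0: 16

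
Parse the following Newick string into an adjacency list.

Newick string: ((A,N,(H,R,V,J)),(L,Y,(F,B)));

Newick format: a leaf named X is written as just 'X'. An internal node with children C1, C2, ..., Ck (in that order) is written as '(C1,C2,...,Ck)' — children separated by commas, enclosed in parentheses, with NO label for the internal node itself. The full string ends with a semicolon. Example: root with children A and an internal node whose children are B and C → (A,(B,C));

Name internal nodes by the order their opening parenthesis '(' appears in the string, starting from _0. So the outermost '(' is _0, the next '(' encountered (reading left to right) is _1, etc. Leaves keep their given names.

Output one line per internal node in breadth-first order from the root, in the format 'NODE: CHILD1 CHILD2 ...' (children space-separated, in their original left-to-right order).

Answer: _0: _1 _3
_1: A N _2
_3: L Y _4
_2: H R V J
_4: F B

Derivation:
Input: ((A,N,(H,R,V,J)),(L,Y,(F,B)));
Scanning left-to-right, naming '(' by encounter order:
  pos 0: '(' -> open internal node _0 (depth 1)
  pos 1: '(' -> open internal node _1 (depth 2)
  pos 6: '(' -> open internal node _2 (depth 3)
  pos 14: ')' -> close internal node _2 (now at depth 2)
  pos 15: ')' -> close internal node _1 (now at depth 1)
  pos 17: '(' -> open internal node _3 (depth 2)
  pos 22: '(' -> open internal node _4 (depth 3)
  pos 26: ')' -> close internal node _4 (now at depth 2)
  pos 27: ')' -> close internal node _3 (now at depth 1)
  pos 28: ')' -> close internal node _0 (now at depth 0)
Total internal nodes: 5
BFS adjacency from root:
  _0: _1 _3
  _1: A N _2
  _3: L Y _4
  _2: H R V J
  _4: F B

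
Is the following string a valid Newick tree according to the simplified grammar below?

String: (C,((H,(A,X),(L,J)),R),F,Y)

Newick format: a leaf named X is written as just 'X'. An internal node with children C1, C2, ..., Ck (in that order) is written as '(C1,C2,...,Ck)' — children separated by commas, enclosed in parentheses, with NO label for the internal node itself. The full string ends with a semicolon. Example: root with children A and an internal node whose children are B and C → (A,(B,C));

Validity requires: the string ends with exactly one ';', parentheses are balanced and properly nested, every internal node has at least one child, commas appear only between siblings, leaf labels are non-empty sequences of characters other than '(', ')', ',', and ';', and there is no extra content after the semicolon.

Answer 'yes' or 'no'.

Input: (C,((H,(A,X),(L,J)),R),F,Y)
Paren balance: 5 '(' vs 5 ')' OK
Ends with single ';': False
Full parse: FAILS (must end with ;)
Valid: False

Answer: no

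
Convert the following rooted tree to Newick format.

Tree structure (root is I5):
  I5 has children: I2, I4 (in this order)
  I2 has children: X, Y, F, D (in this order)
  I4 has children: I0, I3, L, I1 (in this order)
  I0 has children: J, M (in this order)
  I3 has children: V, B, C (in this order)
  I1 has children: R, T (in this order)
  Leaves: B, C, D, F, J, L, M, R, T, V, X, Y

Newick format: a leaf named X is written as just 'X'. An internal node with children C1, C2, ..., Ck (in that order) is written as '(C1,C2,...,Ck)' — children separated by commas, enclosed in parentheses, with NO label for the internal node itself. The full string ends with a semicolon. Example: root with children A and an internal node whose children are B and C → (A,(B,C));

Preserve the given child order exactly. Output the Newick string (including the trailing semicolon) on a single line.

internal I5 with children ['I2', 'I4']
  internal I2 with children ['X', 'Y', 'F', 'D']
    leaf 'X' → 'X'
    leaf 'Y' → 'Y'
    leaf 'F' → 'F'
    leaf 'D' → 'D'
  → '(X,Y,F,D)'
  internal I4 with children ['I0', 'I3', 'L', 'I1']
    internal I0 with children ['J', 'M']
      leaf 'J' → 'J'
      leaf 'M' → 'M'
    → '(J,M)'
    internal I3 with children ['V', 'B', 'C']
      leaf 'V' → 'V'
      leaf 'B' → 'B'
      leaf 'C' → 'C'
    → '(V,B,C)'
    leaf 'L' → 'L'
    internal I1 with children ['R', 'T']
      leaf 'R' → 'R'
      leaf 'T' → 'T'
    → '(R,T)'
  → '((J,M),(V,B,C),L,(R,T))'
→ '((X,Y,F,D),((J,M),(V,B,C),L,(R,T)))'
Final: ((X,Y,F,D),((J,M),(V,B,C),L,(R,T)));

Answer: ((X,Y,F,D),((J,M),(V,B,C),L,(R,T)));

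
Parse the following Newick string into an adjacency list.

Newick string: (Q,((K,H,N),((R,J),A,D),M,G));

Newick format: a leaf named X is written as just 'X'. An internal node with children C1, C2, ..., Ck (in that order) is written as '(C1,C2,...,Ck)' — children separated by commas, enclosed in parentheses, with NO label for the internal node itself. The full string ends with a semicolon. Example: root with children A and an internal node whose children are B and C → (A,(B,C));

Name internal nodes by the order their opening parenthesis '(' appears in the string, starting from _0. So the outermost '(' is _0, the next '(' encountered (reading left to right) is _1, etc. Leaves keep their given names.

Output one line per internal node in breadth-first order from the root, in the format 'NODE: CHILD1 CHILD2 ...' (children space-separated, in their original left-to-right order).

Answer: _0: Q _1
_1: _2 _3 M G
_2: K H N
_3: _4 A D
_4: R J

Derivation:
Input: (Q,((K,H,N),((R,J),A,D),M,G));
Scanning left-to-right, naming '(' by encounter order:
  pos 0: '(' -> open internal node _0 (depth 1)
  pos 3: '(' -> open internal node _1 (depth 2)
  pos 4: '(' -> open internal node _2 (depth 3)
  pos 10: ')' -> close internal node _2 (now at depth 2)
  pos 12: '(' -> open internal node _3 (depth 3)
  pos 13: '(' -> open internal node _4 (depth 4)
  pos 17: ')' -> close internal node _4 (now at depth 3)
  pos 22: ')' -> close internal node _3 (now at depth 2)
  pos 27: ')' -> close internal node _1 (now at depth 1)
  pos 28: ')' -> close internal node _0 (now at depth 0)
Total internal nodes: 5
BFS adjacency from root:
  _0: Q _1
  _1: _2 _3 M G
  _2: K H N
  _3: _4 A D
  _4: R J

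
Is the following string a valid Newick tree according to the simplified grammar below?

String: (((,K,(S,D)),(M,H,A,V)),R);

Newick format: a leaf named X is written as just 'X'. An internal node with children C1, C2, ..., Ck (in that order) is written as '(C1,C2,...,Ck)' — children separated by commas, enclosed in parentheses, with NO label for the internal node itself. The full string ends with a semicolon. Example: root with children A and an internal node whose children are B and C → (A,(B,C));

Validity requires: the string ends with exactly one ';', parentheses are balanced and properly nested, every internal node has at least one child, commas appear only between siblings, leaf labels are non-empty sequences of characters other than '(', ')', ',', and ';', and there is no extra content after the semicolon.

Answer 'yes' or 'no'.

Answer: no

Derivation:
Input: (((,K,(S,D)),(M,H,A,V)),R);
Paren balance: 5 '(' vs 5 ')' OK
Ends with single ';': True
Full parse: FAILS (empty leaf label at pos 3)
Valid: False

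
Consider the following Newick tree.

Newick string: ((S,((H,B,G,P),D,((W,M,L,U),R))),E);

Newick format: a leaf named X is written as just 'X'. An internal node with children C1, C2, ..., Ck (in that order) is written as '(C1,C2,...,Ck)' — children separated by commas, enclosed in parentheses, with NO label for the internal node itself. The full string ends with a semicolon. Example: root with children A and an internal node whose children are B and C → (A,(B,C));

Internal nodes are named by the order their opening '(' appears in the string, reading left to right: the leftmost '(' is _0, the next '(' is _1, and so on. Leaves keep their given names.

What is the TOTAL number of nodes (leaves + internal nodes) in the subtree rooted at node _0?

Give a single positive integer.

Answer: 18

Derivation:
Newick: ((S,((H,B,G,P),D,((W,M,L,U),R))),E);
Locate _0: it is the '(' at position 0 (the 1st '(' reading left to right).
Query: subtree rooted at _0
_0: subtree_size = 1 + 17
  _1: subtree_size = 1 + 15
    S: subtree_size = 1 + 0
    _2: subtree_size = 1 + 13
      _3: subtree_size = 1 + 4
        H: subtree_size = 1 + 0
        B: subtree_size = 1 + 0
        G: subtree_size = 1 + 0
        P: subtree_size = 1 + 0
      D: subtree_size = 1 + 0
      _4: subtree_size = 1 + 6
        _5: subtree_size = 1 + 4
          W: subtree_size = 1 + 0
          M: subtree_size = 1 + 0
          L: subtree_size = 1 + 0
          U: subtree_size = 1 + 0
        R: subtree_size = 1 + 0
  E: subtree_size = 1 + 0
Total subtree size of _0: 18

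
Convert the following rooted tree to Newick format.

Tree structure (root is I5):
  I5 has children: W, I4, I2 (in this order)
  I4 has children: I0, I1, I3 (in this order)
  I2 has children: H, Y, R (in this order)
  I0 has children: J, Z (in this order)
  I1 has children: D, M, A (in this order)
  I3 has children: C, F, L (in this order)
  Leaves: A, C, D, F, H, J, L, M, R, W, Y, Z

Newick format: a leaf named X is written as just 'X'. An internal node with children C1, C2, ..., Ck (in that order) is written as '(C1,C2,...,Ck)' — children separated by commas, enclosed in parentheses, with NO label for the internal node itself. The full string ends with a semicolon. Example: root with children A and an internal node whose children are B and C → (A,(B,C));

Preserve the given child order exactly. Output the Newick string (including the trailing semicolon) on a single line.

Answer: (W,((J,Z),(D,M,A),(C,F,L)),(H,Y,R));

Derivation:
internal I5 with children ['W', 'I4', 'I2']
  leaf 'W' → 'W'
  internal I4 with children ['I0', 'I1', 'I3']
    internal I0 with children ['J', 'Z']
      leaf 'J' → 'J'
      leaf 'Z' → 'Z'
    → '(J,Z)'
    internal I1 with children ['D', 'M', 'A']
      leaf 'D' → 'D'
      leaf 'M' → 'M'
      leaf 'A' → 'A'
    → '(D,M,A)'
    internal I3 with children ['C', 'F', 'L']
      leaf 'C' → 'C'
      leaf 'F' → 'F'
      leaf 'L' → 'L'
    → '(C,F,L)'
  → '((J,Z),(D,M,A),(C,F,L))'
  internal I2 with children ['H', 'Y', 'R']
    leaf 'H' → 'H'
    leaf 'Y' → 'Y'
    leaf 'R' → 'R'
  → '(H,Y,R)'
→ '(W,((J,Z),(D,M,A),(C,F,L)),(H,Y,R))'
Final: (W,((J,Z),(D,M,A),(C,F,L)),(H,Y,R));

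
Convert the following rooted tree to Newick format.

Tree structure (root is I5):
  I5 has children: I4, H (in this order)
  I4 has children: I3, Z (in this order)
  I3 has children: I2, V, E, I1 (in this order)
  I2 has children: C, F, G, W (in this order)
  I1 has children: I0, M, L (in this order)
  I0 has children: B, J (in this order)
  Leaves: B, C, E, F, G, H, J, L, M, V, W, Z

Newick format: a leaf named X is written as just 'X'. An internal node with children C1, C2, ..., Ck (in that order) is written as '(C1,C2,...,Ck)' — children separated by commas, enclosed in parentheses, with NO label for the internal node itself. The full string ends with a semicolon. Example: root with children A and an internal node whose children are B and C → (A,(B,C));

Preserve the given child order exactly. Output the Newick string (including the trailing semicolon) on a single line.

Answer: ((((C,F,G,W),V,E,((B,J),M,L)),Z),H);

Derivation:
internal I5 with children ['I4', 'H']
  internal I4 with children ['I3', 'Z']
    internal I3 with children ['I2', 'V', 'E', 'I1']
      internal I2 with children ['C', 'F', 'G', 'W']
        leaf 'C' → 'C'
        leaf 'F' → 'F'
        leaf 'G' → 'G'
        leaf 'W' → 'W'
      → '(C,F,G,W)'
      leaf 'V' → 'V'
      leaf 'E' → 'E'
      internal I1 with children ['I0', 'M', 'L']
        internal I0 with children ['B', 'J']
          leaf 'B' → 'B'
          leaf 'J' → 'J'
        → '(B,J)'
        leaf 'M' → 'M'
        leaf 'L' → 'L'
      → '((B,J),M,L)'
    → '((C,F,G,W),V,E,((B,J),M,L))'
    leaf 'Z' → 'Z'
  → '(((C,F,G,W),V,E,((B,J),M,L)),Z)'
  leaf 'H' → 'H'
→ '((((C,F,G,W),V,E,((B,J),M,L)),Z),H)'
Final: ((((C,F,G,W),V,E,((B,J),M,L)),Z),H);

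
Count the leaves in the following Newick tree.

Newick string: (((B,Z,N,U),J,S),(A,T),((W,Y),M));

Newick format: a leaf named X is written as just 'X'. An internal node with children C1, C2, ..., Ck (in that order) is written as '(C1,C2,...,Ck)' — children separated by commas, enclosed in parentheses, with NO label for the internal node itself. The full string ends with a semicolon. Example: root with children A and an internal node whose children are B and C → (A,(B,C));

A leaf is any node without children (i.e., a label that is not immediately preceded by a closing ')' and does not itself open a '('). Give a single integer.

Answer: 11

Derivation:
Newick: (((B,Z,N,U),J,S),(A,T),((W,Y),M));
Scan left-to-right; a leaf is any maximal label run not followed by '(':
  pos 3: leaf 'B' → count = 1
  pos 5: leaf 'Z' → count = 2
  pos 7: leaf 'N' → count = 3
  pos 9: leaf 'U' → count = 4
  pos 12: leaf 'J' → count = 5
  pos 14: leaf 'S' → count = 6
  pos 18: leaf 'A' → count = 7
  pos 20: leaf 'T' → count = 8
  pos 25: leaf 'W' → count = 9
  pos 27: leaf 'Y' → count = 10
  pos 30: leaf 'M' → count = 11
Total leaves: 11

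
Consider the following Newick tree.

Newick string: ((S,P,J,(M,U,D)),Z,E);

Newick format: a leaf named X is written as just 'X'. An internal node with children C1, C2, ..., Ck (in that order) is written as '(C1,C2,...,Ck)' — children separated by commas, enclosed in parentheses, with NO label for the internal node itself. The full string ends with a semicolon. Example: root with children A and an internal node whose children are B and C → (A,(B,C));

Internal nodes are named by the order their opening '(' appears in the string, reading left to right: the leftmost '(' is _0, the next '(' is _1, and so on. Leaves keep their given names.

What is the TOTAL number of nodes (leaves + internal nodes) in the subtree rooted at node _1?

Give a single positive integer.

Answer: 8

Derivation:
Newick: ((S,P,J,(M,U,D)),Z,E);
Locate _1: it is the '(' at position 1 (the 2nd '(' reading left to right).
Query: subtree rooted at _1
_1: subtree_size = 1 + 7
  S: subtree_size = 1 + 0
  P: subtree_size = 1 + 0
  J: subtree_size = 1 + 0
  _2: subtree_size = 1 + 3
    M: subtree_size = 1 + 0
    U: subtree_size = 1 + 0
    D: subtree_size = 1 + 0
Total subtree size of _1: 8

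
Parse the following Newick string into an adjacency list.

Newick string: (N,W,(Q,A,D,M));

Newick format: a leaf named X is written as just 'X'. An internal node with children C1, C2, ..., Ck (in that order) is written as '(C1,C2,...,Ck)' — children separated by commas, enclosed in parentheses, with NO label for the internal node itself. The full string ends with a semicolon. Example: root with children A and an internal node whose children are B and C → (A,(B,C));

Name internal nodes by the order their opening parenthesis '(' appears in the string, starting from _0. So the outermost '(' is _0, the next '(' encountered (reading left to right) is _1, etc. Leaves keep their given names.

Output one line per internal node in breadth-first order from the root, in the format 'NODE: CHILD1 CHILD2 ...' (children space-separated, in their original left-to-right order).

Input: (N,W,(Q,A,D,M));
Scanning left-to-right, naming '(' by encounter order:
  pos 0: '(' -> open internal node _0 (depth 1)
  pos 5: '(' -> open internal node _1 (depth 2)
  pos 13: ')' -> close internal node _1 (now at depth 1)
  pos 14: ')' -> close internal node _0 (now at depth 0)
Total internal nodes: 2
BFS adjacency from root:
  _0: N W _1
  _1: Q A D M

Answer: _0: N W _1
_1: Q A D M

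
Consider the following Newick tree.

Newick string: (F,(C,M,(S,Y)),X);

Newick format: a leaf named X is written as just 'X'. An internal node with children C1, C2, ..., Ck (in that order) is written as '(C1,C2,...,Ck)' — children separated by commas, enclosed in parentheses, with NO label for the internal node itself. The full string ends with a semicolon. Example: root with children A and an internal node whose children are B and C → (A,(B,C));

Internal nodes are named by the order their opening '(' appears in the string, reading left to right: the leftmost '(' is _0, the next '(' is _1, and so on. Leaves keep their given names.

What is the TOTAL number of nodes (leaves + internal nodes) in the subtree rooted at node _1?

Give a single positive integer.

Newick: (F,(C,M,(S,Y)),X);
Locate _1: it is the '(' at position 3 (the 2nd '(' reading left to right).
Query: subtree rooted at _1
_1: subtree_size = 1 + 5
  C: subtree_size = 1 + 0
  M: subtree_size = 1 + 0
  _2: subtree_size = 1 + 2
    S: subtree_size = 1 + 0
    Y: subtree_size = 1 + 0
Total subtree size of _1: 6

Answer: 6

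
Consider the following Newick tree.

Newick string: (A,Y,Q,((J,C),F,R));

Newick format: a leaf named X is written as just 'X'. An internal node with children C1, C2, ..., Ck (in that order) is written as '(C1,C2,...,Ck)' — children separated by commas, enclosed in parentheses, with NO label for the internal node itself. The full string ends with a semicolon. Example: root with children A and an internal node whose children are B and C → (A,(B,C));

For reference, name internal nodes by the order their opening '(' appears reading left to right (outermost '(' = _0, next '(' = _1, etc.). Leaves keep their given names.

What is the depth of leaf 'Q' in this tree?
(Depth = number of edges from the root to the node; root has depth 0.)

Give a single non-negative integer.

Answer: 1

Derivation:
Newick: (A,Y,Q,((J,C),F,R));
Naming internals by '(' encounter order: outermost '(' = _0, next = _1, ...
Query node: Q
Path from root: _0 -> Q
Depth of Q: 1 (number of edges from root)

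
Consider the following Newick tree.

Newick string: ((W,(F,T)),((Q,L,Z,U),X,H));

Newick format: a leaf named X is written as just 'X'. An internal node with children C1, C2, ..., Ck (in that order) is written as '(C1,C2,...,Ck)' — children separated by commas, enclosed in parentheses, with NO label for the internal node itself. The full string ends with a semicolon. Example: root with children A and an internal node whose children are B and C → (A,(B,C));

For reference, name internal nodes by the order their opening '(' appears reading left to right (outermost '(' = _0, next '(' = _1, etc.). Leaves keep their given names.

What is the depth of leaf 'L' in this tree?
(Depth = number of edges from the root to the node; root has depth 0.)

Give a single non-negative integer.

Newick: ((W,(F,T)),((Q,L,Z,U),X,H));
Naming internals by '(' encounter order: outermost '(' = _0, next = _1, ...
Query node: L
Path from root: _0 -> _3 -> _4 -> L
Depth of L: 3 (number of edges from root)

Answer: 3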